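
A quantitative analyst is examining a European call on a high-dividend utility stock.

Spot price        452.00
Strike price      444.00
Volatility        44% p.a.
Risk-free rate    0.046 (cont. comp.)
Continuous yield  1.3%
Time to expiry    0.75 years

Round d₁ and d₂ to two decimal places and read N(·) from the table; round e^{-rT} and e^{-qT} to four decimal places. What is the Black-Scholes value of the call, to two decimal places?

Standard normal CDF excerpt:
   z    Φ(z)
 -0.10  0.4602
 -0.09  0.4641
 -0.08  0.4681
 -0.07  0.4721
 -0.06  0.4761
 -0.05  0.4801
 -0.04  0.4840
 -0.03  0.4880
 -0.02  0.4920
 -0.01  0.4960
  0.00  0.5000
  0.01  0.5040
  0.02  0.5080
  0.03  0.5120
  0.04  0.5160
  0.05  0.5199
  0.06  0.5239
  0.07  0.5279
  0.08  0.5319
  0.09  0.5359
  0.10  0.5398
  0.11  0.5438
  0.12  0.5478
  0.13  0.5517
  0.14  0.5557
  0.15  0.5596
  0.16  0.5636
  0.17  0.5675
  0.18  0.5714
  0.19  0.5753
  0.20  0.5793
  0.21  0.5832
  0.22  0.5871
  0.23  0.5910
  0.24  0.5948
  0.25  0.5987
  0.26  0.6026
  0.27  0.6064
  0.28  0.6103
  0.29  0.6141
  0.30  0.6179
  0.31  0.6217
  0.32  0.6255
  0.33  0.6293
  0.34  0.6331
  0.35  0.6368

75.79

T = 0.75;  σ√T = 0.3811
d₁ = [ln(452/444) + (0.046 − 0.013 + 0.44²/2)·0.75] / 0.3811 = [0.0179 + 0.0973] / 0.3811 = 0.3023 ≈ 0.30
d₂ = d₁ − σ√T = 0.3023 − 0.3811 = -0.0787 ≈ -0.08
e^(−qT) = e^(−0.013·0.75) = 0.9903;  e^(−rT) = e^(−0.046·0.75) = 0.9661
C = 452·0.9903·N(0.30) − 444·0.9661·N(-0.08) = 452·0.9903·0.6179 − 444·0.9661·0.4681 = 276.5817 − 200.7907 = 75.7909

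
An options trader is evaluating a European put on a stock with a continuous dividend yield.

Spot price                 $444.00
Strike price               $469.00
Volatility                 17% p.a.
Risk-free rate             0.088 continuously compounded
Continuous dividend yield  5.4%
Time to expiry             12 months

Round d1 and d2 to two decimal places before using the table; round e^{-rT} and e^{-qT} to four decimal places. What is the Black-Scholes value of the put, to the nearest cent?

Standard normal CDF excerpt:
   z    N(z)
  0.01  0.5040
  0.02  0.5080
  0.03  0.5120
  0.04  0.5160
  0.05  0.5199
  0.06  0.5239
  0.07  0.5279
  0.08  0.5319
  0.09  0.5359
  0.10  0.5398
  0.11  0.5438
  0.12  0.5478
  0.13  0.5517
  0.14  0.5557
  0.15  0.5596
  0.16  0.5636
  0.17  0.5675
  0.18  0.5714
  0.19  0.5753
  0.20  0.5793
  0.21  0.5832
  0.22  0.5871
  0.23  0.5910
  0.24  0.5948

σ√T = 0.17 × 1.0000 = 0.1700
d₁ = [ln(444/469) + (0.088 − 0.054 + ½·0.17²)·1] / (σ√T) = (-0.0548 + 0.0485) / 0.1700 = -0.0372 ⇒ -0.04
d₂ = -0.0372 − 0.1700 = -0.2072 ⇒ -0.21
e^(−qT) = e^(−0.054·1) = 0.9474;  e^(−rT) = e^(−0.088·1) = 0.9158
N(−d₂) = N(0.21) = 0.5832;  N(−d₁) = N(0.04) = 0.5160
P = 469·0.9158·0.5832 − 444·0.9474·0.5160 = 250.4903 − 217.0531 = 33.4372

$33.44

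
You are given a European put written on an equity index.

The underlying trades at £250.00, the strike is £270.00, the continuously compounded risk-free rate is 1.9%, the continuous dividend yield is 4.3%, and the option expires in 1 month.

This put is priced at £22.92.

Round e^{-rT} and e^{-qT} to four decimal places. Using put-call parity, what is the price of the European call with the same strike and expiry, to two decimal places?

e^(−qT) = e^(−0.043·0.08333) = 0.9964;  e^(−rT) = e^(−0.019·0.08333) = 0.9984
Put-call parity: C − P = S·e^(−qT) − K·e^(−rT) = 250·0.9964 − 270·0.9984 = 249.1000 − 269.5680 = -20.4680
C = P + (C − P) = 22.92 + (-20.4680) = 2.4520

£2.45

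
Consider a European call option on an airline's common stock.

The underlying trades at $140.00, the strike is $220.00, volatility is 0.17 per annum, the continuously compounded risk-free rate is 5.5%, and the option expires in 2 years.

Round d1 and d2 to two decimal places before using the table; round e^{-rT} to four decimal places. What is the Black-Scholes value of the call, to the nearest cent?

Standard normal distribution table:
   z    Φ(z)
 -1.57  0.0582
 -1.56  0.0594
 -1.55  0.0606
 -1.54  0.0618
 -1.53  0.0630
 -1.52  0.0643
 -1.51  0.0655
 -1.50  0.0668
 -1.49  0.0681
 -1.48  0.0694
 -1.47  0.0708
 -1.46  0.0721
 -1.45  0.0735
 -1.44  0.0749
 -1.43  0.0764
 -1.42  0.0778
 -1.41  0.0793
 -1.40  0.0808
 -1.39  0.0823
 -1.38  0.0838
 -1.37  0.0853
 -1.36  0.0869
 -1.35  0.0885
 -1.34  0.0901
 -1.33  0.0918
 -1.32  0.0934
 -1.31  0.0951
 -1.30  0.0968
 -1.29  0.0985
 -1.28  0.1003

$1.37

T = 2;  σ√T = 0.2404
d₁ = [ln(140/220) + (0.055 + ½·0.17²)·2] / (σ√T) = (-0.4520 + 0.1389) / 0.2404 = -1.3023 → -1.30
d₂ = -1.3023 − 0.2404 = -1.5427 → -1.54
exp(−rT) = exp(−0.055·2) = 0.8958
C = 140·N(-1.30) − 220·0.8958·N(-1.54) = 140·0.0968 − 220·0.8958·0.0618 = 13.5520 − 12.1793 = 1.3727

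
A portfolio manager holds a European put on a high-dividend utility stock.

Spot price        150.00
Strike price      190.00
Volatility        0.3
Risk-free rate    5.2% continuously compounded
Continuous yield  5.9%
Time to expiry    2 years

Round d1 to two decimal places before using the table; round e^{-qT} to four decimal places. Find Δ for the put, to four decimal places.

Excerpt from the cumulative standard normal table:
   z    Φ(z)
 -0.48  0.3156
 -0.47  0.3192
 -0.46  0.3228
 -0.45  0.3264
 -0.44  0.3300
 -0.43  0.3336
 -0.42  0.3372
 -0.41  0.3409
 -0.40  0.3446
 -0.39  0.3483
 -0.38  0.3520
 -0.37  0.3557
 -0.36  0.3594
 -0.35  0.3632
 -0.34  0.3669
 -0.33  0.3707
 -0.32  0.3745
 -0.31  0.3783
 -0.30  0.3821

-0.5759

T = 2;  σ√T = 0.4243
d₁ = [ln(150/190) + (0.052 − 0.059 + 0.3²/2)·2] / 0.4243 = [-0.2364 + 0.0760] / 0.4243 = -0.3780 → -0.38
N(d₁) = N(-0.38) = 0.3520
Δ_put = exp(−qT)·(N(d₁) − 1) = 0.8887·(0.3520 − 1) = -0.5759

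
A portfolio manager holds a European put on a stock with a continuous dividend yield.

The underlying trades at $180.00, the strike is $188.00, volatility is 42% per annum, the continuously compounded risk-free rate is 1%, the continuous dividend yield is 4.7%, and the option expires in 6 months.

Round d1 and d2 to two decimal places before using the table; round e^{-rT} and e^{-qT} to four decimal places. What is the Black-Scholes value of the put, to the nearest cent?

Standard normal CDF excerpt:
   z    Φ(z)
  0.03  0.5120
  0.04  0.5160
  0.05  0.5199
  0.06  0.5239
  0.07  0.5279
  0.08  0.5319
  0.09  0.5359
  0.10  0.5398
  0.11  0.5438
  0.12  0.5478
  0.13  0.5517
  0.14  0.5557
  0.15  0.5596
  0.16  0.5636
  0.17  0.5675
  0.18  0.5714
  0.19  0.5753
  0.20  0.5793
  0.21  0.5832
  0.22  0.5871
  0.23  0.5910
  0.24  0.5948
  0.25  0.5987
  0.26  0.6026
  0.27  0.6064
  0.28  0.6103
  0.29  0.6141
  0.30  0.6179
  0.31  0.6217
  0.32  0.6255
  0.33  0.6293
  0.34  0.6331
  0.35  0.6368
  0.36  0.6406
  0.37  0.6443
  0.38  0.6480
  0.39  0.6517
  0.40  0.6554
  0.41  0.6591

σ√T = 0.42 × 0.7071 = 0.2970
ln(S/K) + (r − q + σ²/2)T = ln(180/188) + (0.01 − 0.047 + 0.42²/2)·0.5 = -0.0435 + 0.0256 = -0.0179
d₁ = -0.0179 / 0.2970 = -0.0602 which rounds to -0.06
d₂ = d₁ − σ√T = -0.0602 − 0.2970 = -0.3572 which rounds to -0.36
exp(−qT) = exp(−0.047·0.5) = 0.9768;  exp(−rT) = exp(−0.01·0.5) = 0.9950
N(−d₂) = N(0.36) = 0.6406;  N(−d₁) = N(0.06) = 0.5239
P = 188·0.9950·0.6406 − 180·0.9768·0.5239 = 119.8306 − 92.1142 = 27.7164

$27.72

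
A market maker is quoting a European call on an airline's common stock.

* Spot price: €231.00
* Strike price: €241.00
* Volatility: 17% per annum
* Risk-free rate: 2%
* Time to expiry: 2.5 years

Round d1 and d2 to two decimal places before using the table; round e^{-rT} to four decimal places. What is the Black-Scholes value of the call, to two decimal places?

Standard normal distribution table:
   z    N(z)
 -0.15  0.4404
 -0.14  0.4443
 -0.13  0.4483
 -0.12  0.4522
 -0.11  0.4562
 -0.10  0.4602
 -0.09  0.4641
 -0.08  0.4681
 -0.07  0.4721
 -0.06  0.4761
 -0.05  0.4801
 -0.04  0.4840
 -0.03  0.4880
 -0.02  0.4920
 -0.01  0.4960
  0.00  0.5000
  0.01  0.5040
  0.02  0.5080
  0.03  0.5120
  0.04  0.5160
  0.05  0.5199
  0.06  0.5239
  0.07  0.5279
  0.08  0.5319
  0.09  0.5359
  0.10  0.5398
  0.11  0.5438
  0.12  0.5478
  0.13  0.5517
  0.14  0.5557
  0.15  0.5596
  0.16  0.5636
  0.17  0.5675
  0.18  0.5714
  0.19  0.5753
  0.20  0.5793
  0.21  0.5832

σ√T = 0.17·√2.5 = 0.2688
d₁ = [ln(231/241) + (0.02 + 0.17²/2)·2.5] / 0.2688 = [-0.0424 + 0.0861] / 0.2688 = 0.1627 which rounds to 0.16
d₂ = d₁ − σ√T = 0.1627 − 0.2688 = -0.1060 which rounds to -0.11
exp(−rT) = exp(−0.02·2.5) = 0.9512
C = 231·N(0.16) − 241·0.9512·N(-0.11) = 231·0.5636 − 241·0.9512·0.4562 = 130.1916 − 104.5789 = 25.6127

€25.61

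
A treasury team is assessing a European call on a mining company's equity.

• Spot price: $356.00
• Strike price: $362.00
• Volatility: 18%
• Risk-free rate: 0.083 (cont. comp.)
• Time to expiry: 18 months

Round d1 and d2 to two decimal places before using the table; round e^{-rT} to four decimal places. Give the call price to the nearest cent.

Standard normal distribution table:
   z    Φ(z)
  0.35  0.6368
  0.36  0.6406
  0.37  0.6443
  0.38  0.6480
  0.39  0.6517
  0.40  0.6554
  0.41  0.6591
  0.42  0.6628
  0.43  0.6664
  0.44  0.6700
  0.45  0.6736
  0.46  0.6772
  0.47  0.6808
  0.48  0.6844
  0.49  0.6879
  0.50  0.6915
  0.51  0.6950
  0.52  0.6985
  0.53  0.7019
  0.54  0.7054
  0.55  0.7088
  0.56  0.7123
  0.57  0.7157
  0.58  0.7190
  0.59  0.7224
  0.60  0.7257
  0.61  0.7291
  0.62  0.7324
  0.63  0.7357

T = 1.5;  σ√T = 0.2205
d₁ = [ln(356/362) + (0.083 + 0.18²/2)·1.5] / 0.2205 = [-0.0167 + 0.1488] / 0.2205 = 0.5992 → 0.60
d₂ = d₁ − σ√T = 0.5992 − 0.2205 = 0.3787 → 0.38
e^(−rT) = e^(−0.083·1.5) = 0.8829
N(d₁) = N(0.60) = 0.7257;  N(d₂) = N(0.38) = 0.6480
C = 356·0.7257 − 362·0.8829·0.6480 = 258.3492 − 207.1072 = 51.2420

$51.24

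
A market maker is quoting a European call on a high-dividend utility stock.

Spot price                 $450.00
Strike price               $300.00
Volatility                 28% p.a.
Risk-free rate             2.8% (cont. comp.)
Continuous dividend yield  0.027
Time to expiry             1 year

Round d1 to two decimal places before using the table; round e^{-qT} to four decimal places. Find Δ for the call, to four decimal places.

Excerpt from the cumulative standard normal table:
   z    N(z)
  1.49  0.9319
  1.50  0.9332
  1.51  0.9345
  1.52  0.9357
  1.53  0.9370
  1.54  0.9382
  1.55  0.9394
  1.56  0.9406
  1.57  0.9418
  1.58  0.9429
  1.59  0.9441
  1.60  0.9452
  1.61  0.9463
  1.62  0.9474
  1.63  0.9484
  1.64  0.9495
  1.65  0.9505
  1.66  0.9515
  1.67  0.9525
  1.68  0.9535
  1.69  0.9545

0.9190

σ√T = 0.28 × 1.0000 = 0.2800
d₁ = [ln(450/300) + (0.028 − 0.027 + 0.28²/2)·1] / 0.2800 = [0.4055 + 0.0402] / 0.2800 = 1.5917 ≈ 1.59
N(d₁) = N(1.59) = 0.9441
Δ_call = e^(−qT)·N(d₁) = 0.9734·0.9441 = 0.9190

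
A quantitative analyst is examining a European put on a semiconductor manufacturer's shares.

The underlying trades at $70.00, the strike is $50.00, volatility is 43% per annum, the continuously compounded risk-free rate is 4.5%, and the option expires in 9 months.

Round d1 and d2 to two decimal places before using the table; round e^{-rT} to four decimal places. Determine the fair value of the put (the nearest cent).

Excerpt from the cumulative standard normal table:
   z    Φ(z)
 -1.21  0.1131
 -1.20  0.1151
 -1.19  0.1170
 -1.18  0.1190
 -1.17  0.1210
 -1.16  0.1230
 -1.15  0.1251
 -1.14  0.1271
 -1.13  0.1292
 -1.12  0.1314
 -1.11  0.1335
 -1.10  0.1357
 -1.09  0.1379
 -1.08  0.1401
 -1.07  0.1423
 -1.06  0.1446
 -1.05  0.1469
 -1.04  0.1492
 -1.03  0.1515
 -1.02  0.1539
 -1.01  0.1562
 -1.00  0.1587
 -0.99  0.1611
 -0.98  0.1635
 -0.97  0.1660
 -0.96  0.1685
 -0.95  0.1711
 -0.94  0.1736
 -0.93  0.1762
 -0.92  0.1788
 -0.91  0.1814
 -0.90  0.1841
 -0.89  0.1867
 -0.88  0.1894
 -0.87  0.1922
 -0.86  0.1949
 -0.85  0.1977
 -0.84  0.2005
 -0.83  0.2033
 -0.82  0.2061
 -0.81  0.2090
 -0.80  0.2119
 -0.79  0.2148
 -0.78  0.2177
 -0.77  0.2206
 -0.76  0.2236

$1.77

σ√T = 0.43·√0.75 = 0.3724
d₁ = [ln(70/50) + (0.045 + 0.43²/2)·0.75] / 0.3724 = [0.3365 + 0.1031] / 0.3724 = 1.1804 which rounds to 1.18
d₂ = d₁ − σ√T = 1.1804 − 0.3724 = 0.8080 which rounds to 0.81
exp(−rT) = exp(−0.045·0.75) = 0.9668
N(−d₂) = N(-0.81) = 0.2090;  N(−d₁) = N(-1.18) = 0.1190
P = 50·0.9668·0.2090 − 70·0.1190 = 10.1031 − 8.3300 = 1.7731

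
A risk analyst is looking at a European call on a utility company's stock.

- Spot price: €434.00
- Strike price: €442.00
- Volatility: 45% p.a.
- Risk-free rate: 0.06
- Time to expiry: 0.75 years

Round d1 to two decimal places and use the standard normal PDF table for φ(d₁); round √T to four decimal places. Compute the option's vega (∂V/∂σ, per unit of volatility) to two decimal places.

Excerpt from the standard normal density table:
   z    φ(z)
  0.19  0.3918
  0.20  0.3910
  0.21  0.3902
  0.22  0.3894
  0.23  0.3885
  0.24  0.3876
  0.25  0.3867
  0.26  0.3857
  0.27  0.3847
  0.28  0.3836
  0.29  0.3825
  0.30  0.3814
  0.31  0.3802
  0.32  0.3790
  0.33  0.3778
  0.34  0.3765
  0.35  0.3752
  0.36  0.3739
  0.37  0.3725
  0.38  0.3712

144.96

σ√T = 0.45·√0.75 = 0.3897
d₁ = [ln(434/442) + (0.06 + 0.45²/2)·0.75] / 0.3897 = [-0.0183 + 0.1209] / 0.3897 = 0.2635 ⇒ 0.26
√T = √0.75 = 0.8660
φ(d₁) = φ(0.26) = 0.3857
vega = S·φ(d₁)·√T = 434·0.3857·0.8660 = 144.9630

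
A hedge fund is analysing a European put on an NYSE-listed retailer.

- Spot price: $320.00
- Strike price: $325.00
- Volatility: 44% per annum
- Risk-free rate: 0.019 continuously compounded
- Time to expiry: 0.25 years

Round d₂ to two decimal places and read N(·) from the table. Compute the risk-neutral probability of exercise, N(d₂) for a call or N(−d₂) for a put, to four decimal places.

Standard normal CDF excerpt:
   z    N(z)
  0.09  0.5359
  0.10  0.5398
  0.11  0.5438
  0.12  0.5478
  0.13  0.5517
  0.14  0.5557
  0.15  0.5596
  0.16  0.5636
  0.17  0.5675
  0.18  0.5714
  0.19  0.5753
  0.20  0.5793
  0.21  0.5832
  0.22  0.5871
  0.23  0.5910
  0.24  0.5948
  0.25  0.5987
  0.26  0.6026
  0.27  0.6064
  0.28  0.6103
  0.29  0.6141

0.5636

T = 0.25;  σ√T = 0.2200
ln(S/K) + (r + σ²/2)T = ln(320/325) + (0.019 + 0.44²/2)·0.25 = -0.0155 + 0.0290 = 0.0134
d₁ = 0.0134 / 0.2200 = 0.0611 → 0.06
d₂ = d₁ − σ√T = 0.0611 − 0.2200 = -0.1589 → -0.16
Risk-neutral Pr[S_T < K] = N(−d₂) = N(0.16) = 0.5636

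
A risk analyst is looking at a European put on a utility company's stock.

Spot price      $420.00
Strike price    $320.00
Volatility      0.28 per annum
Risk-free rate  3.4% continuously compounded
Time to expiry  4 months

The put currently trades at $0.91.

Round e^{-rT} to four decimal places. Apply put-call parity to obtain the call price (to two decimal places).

$104.53

e^(−rT) = e^(−0.034·0.3333) = 0.9887
Put-call parity: C − P = S − K·e^(−rT) = 420 − 320·0.9887 = 420 − 316.3840 = 103.6160
C = P + (C − P) = 0.91 + (103.6160) = 104.5260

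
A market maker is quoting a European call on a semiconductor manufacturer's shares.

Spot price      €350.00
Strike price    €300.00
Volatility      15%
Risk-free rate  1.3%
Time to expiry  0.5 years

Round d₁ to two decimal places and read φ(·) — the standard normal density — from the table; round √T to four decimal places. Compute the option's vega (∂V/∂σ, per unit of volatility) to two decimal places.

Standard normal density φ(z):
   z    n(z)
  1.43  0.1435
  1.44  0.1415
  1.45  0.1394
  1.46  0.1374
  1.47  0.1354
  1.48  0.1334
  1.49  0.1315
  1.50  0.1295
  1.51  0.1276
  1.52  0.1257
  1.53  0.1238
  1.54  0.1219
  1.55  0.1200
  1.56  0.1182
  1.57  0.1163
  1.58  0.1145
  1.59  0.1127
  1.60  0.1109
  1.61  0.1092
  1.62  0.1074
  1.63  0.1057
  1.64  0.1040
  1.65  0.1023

28.78

σ√T = 0.15 × 0.7071 = 0.1061
ln(S/K) + (r + σ²/2)T = ln(350/300) + (0.013 + 0.15²/2)·0.5 = 0.1542 + 0.0121 = 0.1663
d₁ = 0.1663 / 0.1061 = 1.5677 ⇒ 1.57
√T = √0.5 = 0.7071
φ(d₁) = φ(1.57) = 0.1163
vega = S·φ(d₁)·√T = 350·0.1163·0.7071 = 28.7825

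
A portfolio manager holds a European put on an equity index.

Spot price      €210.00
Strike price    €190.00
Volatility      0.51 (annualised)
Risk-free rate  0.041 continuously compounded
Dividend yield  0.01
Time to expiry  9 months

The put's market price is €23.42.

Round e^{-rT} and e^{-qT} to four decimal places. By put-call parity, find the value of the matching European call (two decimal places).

exp(−qT) = exp(−0.01·0.75) = 0.9925;  exp(−rT) = exp(−0.041·0.75) = 0.9697
Put-call parity: C − P = S·e^(−qT) − K·e^(−rT) = 210·0.9925 − 190·0.9697 = 208.4250 − 184.2430 = 24.1820
C = P + (C − P) = 23.42 + (24.1820) = 47.6020

€47.60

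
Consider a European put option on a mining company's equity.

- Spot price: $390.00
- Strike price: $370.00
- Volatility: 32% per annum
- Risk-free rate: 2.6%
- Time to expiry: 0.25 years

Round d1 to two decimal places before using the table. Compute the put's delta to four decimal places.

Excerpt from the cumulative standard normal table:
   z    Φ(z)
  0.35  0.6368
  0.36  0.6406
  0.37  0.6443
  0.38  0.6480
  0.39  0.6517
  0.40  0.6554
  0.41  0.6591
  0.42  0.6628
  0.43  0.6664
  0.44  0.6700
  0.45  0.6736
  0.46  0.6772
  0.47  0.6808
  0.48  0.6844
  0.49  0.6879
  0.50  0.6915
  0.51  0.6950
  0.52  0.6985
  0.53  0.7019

-0.3264

T = 0.25;  σ√T = 0.1600
ln(S/K) + (r + σ²/2)T = ln(390/370) + (0.026 + 0.32²/2)·0.25 = 0.0526 + 0.0193 = 0.0719
d₁ = 0.0719 / 0.1600 = 0.4496 ⇒ 0.45
N(d₁) = N(0.45) = 0.6736
Δ_put = N(d₁) − 1 = 0.6736 − 1 = -0.3264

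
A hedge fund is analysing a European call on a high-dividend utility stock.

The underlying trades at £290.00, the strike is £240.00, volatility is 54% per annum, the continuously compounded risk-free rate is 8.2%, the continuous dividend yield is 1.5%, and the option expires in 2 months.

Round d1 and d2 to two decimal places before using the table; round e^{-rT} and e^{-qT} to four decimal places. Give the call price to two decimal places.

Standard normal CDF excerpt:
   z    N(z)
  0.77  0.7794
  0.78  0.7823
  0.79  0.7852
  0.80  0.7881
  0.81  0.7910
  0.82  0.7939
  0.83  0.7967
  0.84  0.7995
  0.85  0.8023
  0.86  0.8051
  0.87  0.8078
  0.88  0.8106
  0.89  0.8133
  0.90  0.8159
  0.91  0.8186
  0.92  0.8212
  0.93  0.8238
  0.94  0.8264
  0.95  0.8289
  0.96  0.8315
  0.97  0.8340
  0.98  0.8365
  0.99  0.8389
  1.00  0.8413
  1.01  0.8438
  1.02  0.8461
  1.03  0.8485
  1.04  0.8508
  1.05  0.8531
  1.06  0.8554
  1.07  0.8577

σ√T = 0.54·√0.1667 = 0.2205
d₁ = [ln(290/240) + (0.082 − 0.015 + 0.54²/2)·0.1667] / 0.2205 = [0.1892 + 0.0355] / 0.2205 = 1.0193 ≈ 1.02
d₂ = d₁ − σ√T = 1.0193 − 0.2205 = 0.7988 ≈ 0.80
e^(−qT) = e^(−0.015·0.1667) = 0.9975;  e^(−rT) = e^(−0.082·0.1667) = 0.9864
N(d₁) = N(1.02) = 0.8461;  N(d₂) = N(0.80) = 0.7881
C = 290·0.9975·0.8461 − 240·0.9864·0.7881 = 244.7556 − 186.5716 = 58.1839

£58.18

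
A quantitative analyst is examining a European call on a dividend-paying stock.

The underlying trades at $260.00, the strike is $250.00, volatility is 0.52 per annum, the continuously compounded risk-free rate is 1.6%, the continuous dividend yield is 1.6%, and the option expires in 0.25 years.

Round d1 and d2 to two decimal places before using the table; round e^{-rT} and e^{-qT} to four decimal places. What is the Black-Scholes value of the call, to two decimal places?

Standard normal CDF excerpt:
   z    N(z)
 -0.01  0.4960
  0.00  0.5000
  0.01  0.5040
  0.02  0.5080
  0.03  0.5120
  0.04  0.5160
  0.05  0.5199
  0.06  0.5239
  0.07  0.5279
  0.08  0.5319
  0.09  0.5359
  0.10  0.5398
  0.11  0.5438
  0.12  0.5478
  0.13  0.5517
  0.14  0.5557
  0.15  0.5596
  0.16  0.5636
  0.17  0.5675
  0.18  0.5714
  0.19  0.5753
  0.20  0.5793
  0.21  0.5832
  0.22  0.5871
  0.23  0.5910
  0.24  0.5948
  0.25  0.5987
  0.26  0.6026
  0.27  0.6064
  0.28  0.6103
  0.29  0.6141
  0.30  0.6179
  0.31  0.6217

σ√T = 0.52 × 0.5000 = 0.2600
d₁ = [ln(260/250) + (0.016 − 0.016 + 0.52²/2)·0.25] / 0.2600 = [0.0392 + 0.0338] / 0.2600 = 0.2808 → 0.28
d₂ = d₁ − σ√T = 0.2808 − 0.2600 = 0.0208 → 0.02
e^(−qT) = e^(−0.016·0.25) = 0.9960;  e^(−rT) = e^(−0.016·0.25) = 0.9960
N(d₁) = N(0.28) = 0.6103;  N(d₂) = N(0.02) = 0.5080
C = 260·0.9960·0.6103 − 250·0.9960·0.5080 = 158.0433 − 126.4920 = 31.5513

$31.55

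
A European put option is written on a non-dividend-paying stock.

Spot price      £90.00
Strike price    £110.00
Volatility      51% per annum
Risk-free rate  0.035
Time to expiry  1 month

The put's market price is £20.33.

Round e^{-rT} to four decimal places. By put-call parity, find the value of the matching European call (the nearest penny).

£0.65

exp(−rT) = exp(−0.035·0.08333) = 0.9971
Put-call parity: C − P = S − K·e^(−rT) = 90 − 110·0.9971 = 90 − 109.6810 = -19.6810
C = P + (C − P) = 20.33 + (-19.6810) = 0.6490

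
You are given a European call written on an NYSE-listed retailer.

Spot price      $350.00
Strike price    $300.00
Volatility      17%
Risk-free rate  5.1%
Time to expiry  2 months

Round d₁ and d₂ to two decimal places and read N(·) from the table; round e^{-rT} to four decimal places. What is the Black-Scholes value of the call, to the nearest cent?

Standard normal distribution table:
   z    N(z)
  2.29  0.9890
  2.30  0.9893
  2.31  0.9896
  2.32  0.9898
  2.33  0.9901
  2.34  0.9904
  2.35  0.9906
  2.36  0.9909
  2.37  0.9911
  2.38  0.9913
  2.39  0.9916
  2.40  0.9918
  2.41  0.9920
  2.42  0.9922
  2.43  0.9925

σ√T = 0.17·√0.1667 = 0.0694
d₁ = [ln(350/300) + (0.051 + 0.17²/2)·0.1667] / 0.0694 = [0.1542 + 0.0109] / 0.0694 = 2.3783 ≈ 2.38
d₂ = d₁ − σ√T = 2.3783 − 0.0694 = 2.3089 ≈ 2.31
e^(−rT) = e^(−0.051·0.1667) = 0.9915
N(d₁) = N(2.38) = 0.9913;  N(d₂) = N(2.31) = 0.9896
C = 350·0.9913 − 300·0.9915·0.9896 = 346.9550 − 294.3565 = 52.5985

$52.60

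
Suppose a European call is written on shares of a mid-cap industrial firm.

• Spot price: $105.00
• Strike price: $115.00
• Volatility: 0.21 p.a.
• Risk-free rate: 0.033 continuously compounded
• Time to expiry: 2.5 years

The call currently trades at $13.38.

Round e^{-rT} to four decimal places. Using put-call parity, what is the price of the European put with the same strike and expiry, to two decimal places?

$14.27

exp(−rT) = exp(−0.033·2.5) = 0.9208
Put-call parity: C − P = S − K·e^(−rT) = 105 − 115·0.9208 = 105 − 105.8920 = -0.8920
P = C − (C − P) = 13.38 − (-0.8920) = 14.2720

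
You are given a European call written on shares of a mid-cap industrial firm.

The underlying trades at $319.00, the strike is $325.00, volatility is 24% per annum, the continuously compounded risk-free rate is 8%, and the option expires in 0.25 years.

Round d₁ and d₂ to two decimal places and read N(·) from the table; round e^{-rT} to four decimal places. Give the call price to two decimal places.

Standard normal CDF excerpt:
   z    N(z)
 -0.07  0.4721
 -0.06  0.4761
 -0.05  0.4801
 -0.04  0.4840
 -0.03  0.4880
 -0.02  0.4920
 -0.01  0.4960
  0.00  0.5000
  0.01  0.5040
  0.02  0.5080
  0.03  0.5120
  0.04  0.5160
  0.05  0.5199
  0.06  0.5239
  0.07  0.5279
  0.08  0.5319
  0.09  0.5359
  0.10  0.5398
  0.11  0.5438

T = 0.25;  σ√T = 0.1200
d₁ = [ln(319/325) + (0.08 + 0.24²/2)·0.25] / 0.1200 = [-0.0186 + 0.0272] / 0.1200 = 0.0714 which rounds to 0.07
d₂ = d₁ − σ√T = 0.0714 − 0.1200 = -0.0486 which rounds to -0.05
exp(−rT) = exp(−0.08·0.25) = 0.9802
N(d₁) = N(0.07) = 0.5279;  N(d₂) = N(-0.05) = 0.4801
C = 319·0.5279 − 325·0.9802·0.4801 = 168.4001 − 152.9431 = 15.4570

$15.46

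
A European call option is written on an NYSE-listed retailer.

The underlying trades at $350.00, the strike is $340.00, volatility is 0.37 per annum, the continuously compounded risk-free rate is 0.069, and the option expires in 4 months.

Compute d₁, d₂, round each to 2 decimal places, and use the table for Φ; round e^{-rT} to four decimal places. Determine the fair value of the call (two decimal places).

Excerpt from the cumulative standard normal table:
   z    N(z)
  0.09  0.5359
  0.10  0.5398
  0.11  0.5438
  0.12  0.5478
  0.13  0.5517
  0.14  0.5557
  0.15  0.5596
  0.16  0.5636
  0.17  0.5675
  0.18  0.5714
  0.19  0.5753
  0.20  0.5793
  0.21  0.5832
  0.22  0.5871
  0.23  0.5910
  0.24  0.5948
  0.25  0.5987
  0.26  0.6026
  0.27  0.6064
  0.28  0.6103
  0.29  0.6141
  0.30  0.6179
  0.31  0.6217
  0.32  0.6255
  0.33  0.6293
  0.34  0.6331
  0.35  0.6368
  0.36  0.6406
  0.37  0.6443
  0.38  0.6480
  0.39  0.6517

$38.23

σ√T = 0.37·√0.3333 = 0.2136
ln(S/K) + (r + σ²/2)T = ln(350/340) + (0.069 + 0.37²/2)·0.3333 = 0.0290 + 0.0458 = 0.0748
d₁ = 0.0748 / 0.2136 = 0.3502 which rounds to 0.35
d₂ = d₁ − σ√T = 0.3502 − 0.2136 = 0.1366 which rounds to 0.14
e^(−rT) = e^(−0.069·0.3333) = 0.9773
C = 350·N(0.35) − 340·0.9773·N(0.14) = 350·0.6368 − 340·0.9773·0.5557 = 222.8800 − 184.6491 = 38.2309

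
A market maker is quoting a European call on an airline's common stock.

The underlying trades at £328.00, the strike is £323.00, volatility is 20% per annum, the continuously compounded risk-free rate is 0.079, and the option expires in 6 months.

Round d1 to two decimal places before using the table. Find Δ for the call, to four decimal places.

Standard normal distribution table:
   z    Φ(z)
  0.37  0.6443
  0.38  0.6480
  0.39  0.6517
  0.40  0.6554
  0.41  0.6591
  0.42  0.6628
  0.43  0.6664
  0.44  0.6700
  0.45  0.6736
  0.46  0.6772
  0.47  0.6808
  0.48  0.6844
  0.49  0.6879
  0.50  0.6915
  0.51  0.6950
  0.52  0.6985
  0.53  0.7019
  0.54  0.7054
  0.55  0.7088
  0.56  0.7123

σ√T = 0.2·√0.5 = 0.1414
d₁ = [ln(328/323) + (0.079 + 0.2²/2)·0.5] / 0.1414 = [0.0154 + 0.0495] / 0.1414 = 0.4586 ≈ 0.46
N(d₁) = N(0.46) = 0.6772
Δ_call = N(d₁) = 0.6772

0.6772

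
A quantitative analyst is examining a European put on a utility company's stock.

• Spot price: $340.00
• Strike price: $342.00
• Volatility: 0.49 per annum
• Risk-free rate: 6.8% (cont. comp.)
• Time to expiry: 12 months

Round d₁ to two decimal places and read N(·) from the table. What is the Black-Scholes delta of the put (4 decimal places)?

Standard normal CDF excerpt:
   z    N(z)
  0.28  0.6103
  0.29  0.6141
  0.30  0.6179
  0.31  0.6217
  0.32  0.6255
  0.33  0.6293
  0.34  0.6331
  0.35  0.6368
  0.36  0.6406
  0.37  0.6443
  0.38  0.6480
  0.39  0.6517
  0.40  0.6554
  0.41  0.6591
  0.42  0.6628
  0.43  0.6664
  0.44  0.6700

σ√T = 0.49·√1 = 0.4900
d₁ = [ln(340/342) + (0.068 + 0.49²/2)·1] / 0.4900 = [-0.0059 + 0.1880] / 0.4900 = 0.3718 → 0.37
N(d₁) = N(0.37) = 0.6443
Δ_put = N(d₁) − 1 = 0.6443 − 1 = -0.3557

-0.3557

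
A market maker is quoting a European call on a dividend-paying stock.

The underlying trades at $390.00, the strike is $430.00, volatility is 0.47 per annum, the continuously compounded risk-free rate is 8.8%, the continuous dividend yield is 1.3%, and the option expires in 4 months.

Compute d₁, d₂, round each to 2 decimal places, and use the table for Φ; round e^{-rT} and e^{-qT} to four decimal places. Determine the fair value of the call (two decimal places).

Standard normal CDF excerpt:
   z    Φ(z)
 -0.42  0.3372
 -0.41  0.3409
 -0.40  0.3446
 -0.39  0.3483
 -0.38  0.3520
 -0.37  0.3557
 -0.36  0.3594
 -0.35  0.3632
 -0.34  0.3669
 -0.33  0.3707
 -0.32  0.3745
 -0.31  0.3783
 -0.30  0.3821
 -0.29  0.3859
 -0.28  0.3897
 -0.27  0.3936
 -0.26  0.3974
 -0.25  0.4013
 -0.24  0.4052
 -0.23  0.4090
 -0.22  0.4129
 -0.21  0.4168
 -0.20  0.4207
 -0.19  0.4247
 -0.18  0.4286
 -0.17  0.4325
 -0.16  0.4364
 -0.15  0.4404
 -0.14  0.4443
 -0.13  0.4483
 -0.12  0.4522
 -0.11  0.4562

$30.19

σ√T = 0.47 × 0.5774 = 0.2714
d₁ = [ln(390/430) + (0.088 − 0.013 + ½·0.47²)·0.3333] / (σ√T) = (-0.0976 + 0.0618) / 0.2714 = -0.1320 → -0.13
d₂ = -0.1320 − 0.2714 = -0.4034 → -0.40
e^(−qT) = e^(−0.013·0.3333) = 0.9957;  e^(−rT) = e^(−0.088·0.3333) = 0.9711
N(d₁) = N(-0.13) = 0.4483;  N(d₂) = N(-0.40) = 0.3446
C = 390·0.9957·0.4483 − 430·0.9711·0.3446 = 174.0852 − 143.8957 = 30.1895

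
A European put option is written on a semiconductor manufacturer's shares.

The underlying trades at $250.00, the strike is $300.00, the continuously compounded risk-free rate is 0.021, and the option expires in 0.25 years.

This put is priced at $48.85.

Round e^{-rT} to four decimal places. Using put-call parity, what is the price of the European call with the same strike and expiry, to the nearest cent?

exp(−rT) = exp(−0.021·0.25) = 0.9948
Put-call parity: C − P = S − K·e^(−rT) = 250 − 300·0.9948 = 250 − 298.4400 = -48.4400
C = P + (C − P) = 48.85 + (-48.4400) = 0.4100

$0.41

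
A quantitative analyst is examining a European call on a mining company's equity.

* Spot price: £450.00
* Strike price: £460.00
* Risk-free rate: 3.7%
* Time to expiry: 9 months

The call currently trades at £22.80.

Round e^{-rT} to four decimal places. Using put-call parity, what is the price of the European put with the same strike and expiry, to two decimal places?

exp(−rT) = exp(−0.037·0.75) = 0.9726
Put-call parity: C − P = S − K·e^(−rT) = 450 − 460·0.9726 = 450 − 447.3960 = 2.6040
P = C − (C − P) = 22.80 − (2.6040) = 20.1960

£20.20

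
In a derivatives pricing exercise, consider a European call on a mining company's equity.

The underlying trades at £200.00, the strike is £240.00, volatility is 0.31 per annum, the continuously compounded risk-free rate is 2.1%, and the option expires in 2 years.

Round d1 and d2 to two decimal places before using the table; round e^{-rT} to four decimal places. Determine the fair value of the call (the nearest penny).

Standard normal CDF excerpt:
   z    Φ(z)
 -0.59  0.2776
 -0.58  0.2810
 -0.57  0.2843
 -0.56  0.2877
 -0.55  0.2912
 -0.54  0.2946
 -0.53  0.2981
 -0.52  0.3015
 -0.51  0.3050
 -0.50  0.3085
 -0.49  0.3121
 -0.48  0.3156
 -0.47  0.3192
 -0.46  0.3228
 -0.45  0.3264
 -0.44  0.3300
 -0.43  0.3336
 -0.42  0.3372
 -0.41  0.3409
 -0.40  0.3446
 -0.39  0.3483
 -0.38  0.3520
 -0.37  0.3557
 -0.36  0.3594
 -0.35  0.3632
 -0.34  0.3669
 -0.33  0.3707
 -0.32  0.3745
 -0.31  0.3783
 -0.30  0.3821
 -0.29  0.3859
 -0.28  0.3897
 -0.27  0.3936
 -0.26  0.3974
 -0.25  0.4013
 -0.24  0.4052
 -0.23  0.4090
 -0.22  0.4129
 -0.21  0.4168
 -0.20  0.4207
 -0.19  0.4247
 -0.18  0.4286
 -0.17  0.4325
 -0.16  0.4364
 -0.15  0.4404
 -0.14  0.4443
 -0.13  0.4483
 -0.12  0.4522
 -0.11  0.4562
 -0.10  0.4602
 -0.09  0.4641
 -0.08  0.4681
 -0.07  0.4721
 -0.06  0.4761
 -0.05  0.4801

T = 2;  σ√T = 0.4384
d₁ = [ln(200/240) + (0.021 + 0.31²/2)·2] / 0.4384 = [-0.1823 + 0.1381] / 0.4384 = -0.1009 ⇒ -0.10
d₂ = d₁ − σ√T = -0.1009 − 0.4384 = -0.5393 ⇒ -0.54
exp(−rT) = exp(−0.021·2) = 0.9589
N(d₁) = N(-0.10) = 0.4602;  N(d₂) = N(-0.54) = 0.2946
C = 200·0.4602 − 240·0.9589·0.2946 = 92.0400 − 67.7981 = 24.2419

£24.24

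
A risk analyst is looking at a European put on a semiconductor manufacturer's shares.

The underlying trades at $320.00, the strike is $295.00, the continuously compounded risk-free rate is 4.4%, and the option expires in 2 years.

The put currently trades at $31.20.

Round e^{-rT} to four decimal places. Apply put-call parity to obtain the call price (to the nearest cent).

exp(−rT) = exp(−0.044·2) = 0.9158
Put-call parity: C − P = S − K·e^(−rT) = 320 − 295·0.9158 = 320 − 270.1610 = 49.8390
C = P + (C − P) = 31.20 + (49.8390) = 81.0390

$81.04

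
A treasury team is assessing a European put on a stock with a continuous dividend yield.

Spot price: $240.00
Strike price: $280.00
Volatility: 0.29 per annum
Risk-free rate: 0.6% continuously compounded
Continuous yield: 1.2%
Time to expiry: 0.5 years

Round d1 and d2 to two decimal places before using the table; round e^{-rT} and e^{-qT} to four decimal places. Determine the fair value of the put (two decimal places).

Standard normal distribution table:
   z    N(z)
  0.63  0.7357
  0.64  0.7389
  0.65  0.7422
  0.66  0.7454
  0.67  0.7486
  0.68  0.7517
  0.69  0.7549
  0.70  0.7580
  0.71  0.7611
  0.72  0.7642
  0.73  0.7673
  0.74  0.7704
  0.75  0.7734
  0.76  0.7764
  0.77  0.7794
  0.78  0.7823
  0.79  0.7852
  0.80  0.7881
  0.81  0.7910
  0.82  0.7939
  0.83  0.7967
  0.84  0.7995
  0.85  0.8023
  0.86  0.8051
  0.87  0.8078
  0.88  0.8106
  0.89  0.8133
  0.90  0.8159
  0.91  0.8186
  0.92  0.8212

σ√T = 0.29·√0.5 = 0.2051
d₁ = [ln(240/280) + (0.006 − 0.012 + 0.29²/2)·0.5] / 0.2051 = [-0.1542 + 0.0180] / 0.2051 = -0.6638 → -0.66
d₂ = d₁ − σ√T = -0.6638 − 0.2051 = -0.8689 → -0.87
e^(−qT) = e^(−0.012·0.5) = 0.9940;  e^(−rT) = e^(−0.006·0.5) = 0.9970
N(−d₂) = N(0.87) = 0.8078;  N(−d₁) = N(0.66) = 0.7454
P = 280·0.9970·0.8078 − 240·0.9940·0.7454 = 225.5054 − 177.8226 = 47.6828

$47.68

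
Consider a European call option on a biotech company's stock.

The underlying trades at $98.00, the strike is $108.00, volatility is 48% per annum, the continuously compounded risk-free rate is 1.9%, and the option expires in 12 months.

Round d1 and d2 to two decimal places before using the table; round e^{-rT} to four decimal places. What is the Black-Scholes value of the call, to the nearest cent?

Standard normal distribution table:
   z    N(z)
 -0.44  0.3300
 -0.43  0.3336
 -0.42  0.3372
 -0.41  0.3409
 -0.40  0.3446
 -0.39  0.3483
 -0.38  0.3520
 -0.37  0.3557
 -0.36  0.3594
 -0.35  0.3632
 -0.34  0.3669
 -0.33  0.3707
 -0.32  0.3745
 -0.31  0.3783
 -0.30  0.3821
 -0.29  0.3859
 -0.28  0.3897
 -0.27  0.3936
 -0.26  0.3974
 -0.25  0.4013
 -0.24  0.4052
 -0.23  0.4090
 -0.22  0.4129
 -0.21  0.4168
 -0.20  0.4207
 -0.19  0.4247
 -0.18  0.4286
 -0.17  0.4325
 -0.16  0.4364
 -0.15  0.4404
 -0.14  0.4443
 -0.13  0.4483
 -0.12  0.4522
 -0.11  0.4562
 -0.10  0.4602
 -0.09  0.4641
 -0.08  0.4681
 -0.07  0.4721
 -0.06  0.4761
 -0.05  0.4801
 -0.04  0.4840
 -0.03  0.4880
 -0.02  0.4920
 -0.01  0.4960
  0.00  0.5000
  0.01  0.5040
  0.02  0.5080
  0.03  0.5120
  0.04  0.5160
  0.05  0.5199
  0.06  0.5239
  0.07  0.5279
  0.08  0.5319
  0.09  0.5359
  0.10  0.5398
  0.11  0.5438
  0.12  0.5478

$15.61

T = 1;  σ√T = 0.4800
d₁ = [ln(98/108) + (0.019 + 0.48²/2)·1] / 0.4800 = [-0.0972 + 0.1342] / 0.4800 = 0.0772 which rounds to 0.08
d₂ = d₁ − σ√T = 0.0772 − 0.4800 = -0.4028 which rounds to -0.40
exp(−rT) = exp(−0.019·1) = 0.9812
C = 98·N(0.08) − 108·0.9812·N(-0.40) = 98·0.5319 − 108·0.9812·0.3446 = 52.1262 − 36.5171 = 15.6091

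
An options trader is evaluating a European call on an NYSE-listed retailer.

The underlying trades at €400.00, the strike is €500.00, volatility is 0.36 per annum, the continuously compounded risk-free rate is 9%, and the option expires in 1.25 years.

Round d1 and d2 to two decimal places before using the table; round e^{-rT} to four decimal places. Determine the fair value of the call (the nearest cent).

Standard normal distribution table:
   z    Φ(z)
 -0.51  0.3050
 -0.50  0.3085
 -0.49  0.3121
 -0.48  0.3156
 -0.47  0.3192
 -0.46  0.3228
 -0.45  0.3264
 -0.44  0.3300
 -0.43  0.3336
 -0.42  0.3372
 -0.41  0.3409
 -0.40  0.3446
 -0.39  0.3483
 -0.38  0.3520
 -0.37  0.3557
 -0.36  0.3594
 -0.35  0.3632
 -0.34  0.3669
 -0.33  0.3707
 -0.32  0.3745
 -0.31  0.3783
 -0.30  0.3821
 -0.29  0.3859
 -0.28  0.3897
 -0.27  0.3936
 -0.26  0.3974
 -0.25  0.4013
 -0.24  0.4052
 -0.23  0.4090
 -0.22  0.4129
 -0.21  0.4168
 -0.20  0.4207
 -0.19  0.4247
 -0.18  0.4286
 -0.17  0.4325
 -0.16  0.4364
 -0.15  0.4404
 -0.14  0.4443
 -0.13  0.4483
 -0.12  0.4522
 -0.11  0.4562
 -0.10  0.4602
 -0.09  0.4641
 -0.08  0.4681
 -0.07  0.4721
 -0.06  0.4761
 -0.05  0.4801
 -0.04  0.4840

σ√T = 0.36 × 1.1180 = 0.4025
d₁ = [ln(400/500) + (0.09 + 0.36²/2)·1.25] / 0.4025 = [-0.2231 + 0.1935] / 0.4025 = -0.0736 ≈ -0.07
d₂ = d₁ − σ√T = -0.0736 − 0.4025 = -0.4761 ≈ -0.48
e^(−rT) = e^(−0.09·1.25) = 0.8936
N(d₁) = N(-0.07) = 0.4721;  N(d₂) = N(-0.48) = 0.3156
C = 400·0.4721 − 500·0.8936·0.3156 = 188.8400 − 141.0101 = 47.8299

€47.83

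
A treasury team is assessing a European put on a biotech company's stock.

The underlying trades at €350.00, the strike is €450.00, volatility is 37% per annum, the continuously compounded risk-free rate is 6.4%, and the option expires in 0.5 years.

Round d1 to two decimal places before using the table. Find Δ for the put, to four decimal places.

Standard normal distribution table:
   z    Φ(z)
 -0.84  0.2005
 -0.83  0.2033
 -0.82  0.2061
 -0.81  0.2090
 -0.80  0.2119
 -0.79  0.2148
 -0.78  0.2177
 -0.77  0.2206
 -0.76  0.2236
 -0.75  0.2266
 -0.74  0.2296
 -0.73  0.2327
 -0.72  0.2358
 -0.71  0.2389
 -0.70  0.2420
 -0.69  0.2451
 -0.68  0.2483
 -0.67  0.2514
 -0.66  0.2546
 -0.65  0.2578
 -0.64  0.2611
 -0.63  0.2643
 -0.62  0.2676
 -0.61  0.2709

-0.7611

T = 0.5;  σ√T = 0.2616
d₁ = [ln(350/450) + (0.064 + 0.37²/2)·0.5] / 0.2616 = [-0.2513 + 0.0662] / 0.2616 = -0.7074 → -0.71
N(d₁) = N(-0.71) = 0.2389
Δ_put = N(d₁) − 1 = 0.2389 − 1 = -0.7611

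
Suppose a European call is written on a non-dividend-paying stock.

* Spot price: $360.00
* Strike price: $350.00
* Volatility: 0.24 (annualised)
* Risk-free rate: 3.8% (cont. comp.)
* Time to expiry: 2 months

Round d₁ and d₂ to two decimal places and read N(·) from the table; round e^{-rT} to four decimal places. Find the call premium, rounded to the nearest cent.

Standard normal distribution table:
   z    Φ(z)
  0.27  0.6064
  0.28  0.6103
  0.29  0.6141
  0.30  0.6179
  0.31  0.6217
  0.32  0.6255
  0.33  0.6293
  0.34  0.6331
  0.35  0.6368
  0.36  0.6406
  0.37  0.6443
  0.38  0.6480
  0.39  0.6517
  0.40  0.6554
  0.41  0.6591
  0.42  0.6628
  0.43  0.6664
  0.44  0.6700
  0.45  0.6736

$21.04

σ√T = 0.24·√0.1667 = 0.0980
ln(S/K) + (r + σ²/2)T = ln(360/350) + (0.038 + 0.24²/2)·0.1667 = 0.0282 + 0.0111 = 0.0393
d₁ = 0.0393 / 0.0980 = 0.4011 ⇒ 0.40
d₂ = d₁ − σ√T = 0.4011 − 0.0980 = 0.3032 ⇒ 0.30
exp(−rT) = exp(−0.038·0.1667) = 0.9937
N(d₁) = N(0.40) = 0.6554;  N(d₂) = N(0.30) = 0.6179
C = 360·0.6554 − 350·0.9937·0.6179 = 235.9440 − 214.9025 = 21.0415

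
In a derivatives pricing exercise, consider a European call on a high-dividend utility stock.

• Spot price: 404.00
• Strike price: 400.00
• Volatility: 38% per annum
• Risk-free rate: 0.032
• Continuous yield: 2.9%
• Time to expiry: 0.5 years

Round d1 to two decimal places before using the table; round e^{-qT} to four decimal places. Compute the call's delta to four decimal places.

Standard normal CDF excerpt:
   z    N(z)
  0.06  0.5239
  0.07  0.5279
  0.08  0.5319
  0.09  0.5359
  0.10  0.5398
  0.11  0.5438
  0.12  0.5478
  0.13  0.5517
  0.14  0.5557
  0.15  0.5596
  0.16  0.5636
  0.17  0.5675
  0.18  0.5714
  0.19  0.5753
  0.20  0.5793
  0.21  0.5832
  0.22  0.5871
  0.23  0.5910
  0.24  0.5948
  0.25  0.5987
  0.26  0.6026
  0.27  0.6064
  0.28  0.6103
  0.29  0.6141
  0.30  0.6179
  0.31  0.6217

0.5632

σ√T = 0.38 × 0.7071 = 0.2687
d₁ = [ln(404/400) + (0.032 − 0.029 + 0.38²/2)·0.5] / 0.2687 = [0.0100 + 0.0376] / 0.2687 = 0.1770 → 0.18
N(d₁) = N(0.18) = 0.5714
Δ_call = e^(−qT)·N(d₁) = 0.9856·0.5714 = 0.5632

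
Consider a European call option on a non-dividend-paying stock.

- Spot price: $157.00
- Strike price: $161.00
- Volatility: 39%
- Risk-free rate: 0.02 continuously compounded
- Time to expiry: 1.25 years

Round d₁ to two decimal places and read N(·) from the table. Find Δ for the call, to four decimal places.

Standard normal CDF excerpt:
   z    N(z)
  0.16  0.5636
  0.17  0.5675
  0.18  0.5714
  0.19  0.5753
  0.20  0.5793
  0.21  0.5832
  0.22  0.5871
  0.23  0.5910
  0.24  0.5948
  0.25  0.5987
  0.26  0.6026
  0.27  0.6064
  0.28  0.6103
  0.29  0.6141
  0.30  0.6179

σ√T = 0.39 × 1.1180 = 0.4360
ln(S/K) + (r + σ²/2)T = ln(157/161) + (0.02 + 0.39²/2)·1.25 = -0.0252 + 0.1201 = 0.0949
d₁ = 0.0949 / 0.4360 = 0.2177 which rounds to 0.22
N(d₁) = N(0.22) = 0.5871
Δ_call = N(d₁) = 0.5871

0.5871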